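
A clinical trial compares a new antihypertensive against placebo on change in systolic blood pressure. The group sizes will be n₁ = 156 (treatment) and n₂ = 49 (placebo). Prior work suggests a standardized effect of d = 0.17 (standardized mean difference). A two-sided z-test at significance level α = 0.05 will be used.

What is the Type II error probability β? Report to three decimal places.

β ≈ 0.820

Noncentrality parameter: δ = d / √(1/n₁ + 1/n₂) = 0.17 / √(1/156 + 1/49) = 1.0381
Two-sided α = 0.05 → critical value z_{0.025} = 1.960.
Power = Φ(δ − 1.960) + Φ(−δ − 1.960) = Φ(-0.922) + Φ(-2.998) = 0.1783 + 0.0014 = 0.1797.
Type II error: β = 1 − power = 1 − 0.1797 = 0.8203.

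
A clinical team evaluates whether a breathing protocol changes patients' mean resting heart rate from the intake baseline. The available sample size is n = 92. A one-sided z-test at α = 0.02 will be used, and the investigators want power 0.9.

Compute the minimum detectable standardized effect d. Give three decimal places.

Need Φ(δ − 2.054) = 0.9, so δ = 2.054 + 1.282 = 3.335.
δ = d·√n ⇒ d = δ/√n = 3.335/√92 = 0.3477.

d ≈ 0.348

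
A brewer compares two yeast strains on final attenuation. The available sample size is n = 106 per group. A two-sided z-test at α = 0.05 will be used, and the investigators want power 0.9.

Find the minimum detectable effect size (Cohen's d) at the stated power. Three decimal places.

d ≈ 0.445

Need Φ(δ − 1.960) = 0.9, so δ = 1.960 + 1.282 = 3.242.
(Lower-tail contribution to power is negligible for δ > 0.)
δ = d·√(n/2) ⇒ d = δ/√(n/2) = 3.242/√(106/2) = 0.4453.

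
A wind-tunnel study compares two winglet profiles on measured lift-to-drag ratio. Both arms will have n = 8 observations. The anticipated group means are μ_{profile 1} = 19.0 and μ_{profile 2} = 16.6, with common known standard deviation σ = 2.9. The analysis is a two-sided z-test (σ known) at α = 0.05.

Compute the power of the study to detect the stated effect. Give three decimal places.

Standardized effect: d = |μ_{profile 1} − μ_{profile 2}| / σ = |19.0 − 16.6| / 2.9 = 0.8276
Noncentrality parameter: δ = d·√(n/2) = 0.8276 × √(8/2) = 1.6552
Two-sided α = 0.05 → critical value z_{0.025} = 1.960.
Power = Φ(δ − 1.960) + Φ(−δ − 1.960) = Φ(-0.305) + Φ(-3.615) = 0.3803 + 0.0002 = 0.3804.

Power ≈ 0.380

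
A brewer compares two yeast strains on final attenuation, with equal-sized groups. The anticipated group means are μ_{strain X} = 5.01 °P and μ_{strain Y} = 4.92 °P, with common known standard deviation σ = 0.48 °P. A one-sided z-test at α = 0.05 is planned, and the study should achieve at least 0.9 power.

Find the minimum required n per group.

Standardized effect: d = |μ_{strain X} − μ_{strain Y}| / σ = |5.01 − 4.92| / 0.48 = 0.1875
For power 0.9 need Φ(δ − z_{0.05}) = 0.9, so δ = z_{0.05} + z_{0.10} = 1.645 + 1.282 = 2.926.
δ = d·√(n/2) ⇒ n = 2(δ/d)² = 2 × (2.926 / 0.1875)² = 487.19.
Round up to the next whole unit.

n = 488 per group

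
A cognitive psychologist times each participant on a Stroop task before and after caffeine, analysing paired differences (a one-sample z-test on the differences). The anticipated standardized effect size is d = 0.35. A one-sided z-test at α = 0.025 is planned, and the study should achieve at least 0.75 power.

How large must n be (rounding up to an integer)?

Set Φ(δ − 1.960) = 0.75; then δ − 1.960 = Φ⁻¹(0.75) = 0.674, giving δ = 2.634.
δ = d·√n ⇒ n = (δ/d)² = (2.634 / 0.35)² = 56.66.
Rounding up, n = 57.

n = 57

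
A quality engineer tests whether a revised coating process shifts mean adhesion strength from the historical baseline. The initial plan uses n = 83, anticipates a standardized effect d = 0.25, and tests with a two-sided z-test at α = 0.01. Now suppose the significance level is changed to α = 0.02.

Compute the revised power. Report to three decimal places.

Power ≈ 0.481

δ = d·√n = 0.25 × √83 = 2.2776 (unchanged). New critical value: z_{0.01} = 2.326.
Revised power = Φ(δ − 2.326) + Φ(−δ − 2.326) = Φ(-0.049) + Φ(-4.604) = 0.4806 + 0.0000 = 0.4806.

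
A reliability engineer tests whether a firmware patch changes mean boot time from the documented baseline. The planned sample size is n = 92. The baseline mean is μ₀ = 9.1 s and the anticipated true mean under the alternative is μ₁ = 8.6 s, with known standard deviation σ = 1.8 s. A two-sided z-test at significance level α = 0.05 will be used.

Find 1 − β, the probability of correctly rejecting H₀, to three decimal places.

Power ≈ 0.759

Standardized effect: d = |μ₁ − μ₀| / σ = |8.6 − 9.1| / 1.8 = 0.2778
Noncentrality parameter: δ = d·√n = 0.2778 × √92 = 2.6644
Critical value for a two-sided test at α = 0.05: z_{α/2} = 1.960.
Power = Φ(δ − 1.960) + Φ(−δ − 1.960) = Φ(0.704) + Φ(-4.624) = 0.7594 + 0.0000 = 0.7594.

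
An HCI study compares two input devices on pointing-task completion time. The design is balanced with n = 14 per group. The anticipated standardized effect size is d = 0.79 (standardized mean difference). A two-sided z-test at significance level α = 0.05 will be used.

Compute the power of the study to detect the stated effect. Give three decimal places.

Power ≈ 0.552

Noncentrality parameter: δ = d·√(n/2) = 0.79 × √(14/2) = 2.0901
Two-sided α = 0.05 → critical value z_{0.025} = 1.960.
Power = Φ(δ − 1.960) + Φ(−δ − 1.960) = Φ(0.130) + Φ(-4.050) = 0.5518 + 0.0000 = 0.5518.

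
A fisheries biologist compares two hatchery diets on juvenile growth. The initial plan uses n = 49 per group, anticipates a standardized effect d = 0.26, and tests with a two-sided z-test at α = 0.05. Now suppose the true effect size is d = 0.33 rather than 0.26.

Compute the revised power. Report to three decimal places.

Power ≈ 0.372

With d = 0.33: δ = d·√(n/2) = 0.33 × √(49/2) = 1.6334. Critical value z_{0.025} = 1.960.
Revised power = Φ(δ − 1.960) + Φ(−δ − 1.960) = Φ(-0.327) + Φ(-3.593) = 0.3720 + 0.0002 = 0.3722.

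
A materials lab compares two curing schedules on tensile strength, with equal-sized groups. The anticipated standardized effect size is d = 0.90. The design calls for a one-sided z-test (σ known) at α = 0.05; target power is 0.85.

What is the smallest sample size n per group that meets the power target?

For power 0.85 need Φ(δ − z_{0.05}) = 0.85, so δ = z_{0.05} + z_{0.15} = 1.645 + 1.036 = 2.681.
δ = d·√(n/2) ⇒ n = 2(δ/d)² = 2 × (2.681 / 0.90)² = 17.75.
Round up to the next whole unit.

n = 18 per group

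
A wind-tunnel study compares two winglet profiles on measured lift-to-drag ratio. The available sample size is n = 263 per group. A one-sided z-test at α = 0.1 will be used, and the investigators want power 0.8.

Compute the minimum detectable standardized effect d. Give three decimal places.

Need Φ(δ − 1.282) = 0.8, so δ = 1.282 + 0.842 = 2.123.
δ = d·√(n/2) ⇒ d = δ/√(n/2) = 2.123/√(263/2) = 0.1851.

d ≈ 0.185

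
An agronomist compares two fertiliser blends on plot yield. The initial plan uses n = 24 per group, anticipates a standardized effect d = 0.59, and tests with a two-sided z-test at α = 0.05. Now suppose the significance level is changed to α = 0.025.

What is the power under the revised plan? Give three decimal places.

Power ≈ 0.422

δ = d·√(n/2) = 0.59 × √(24/2) = 2.0438 (unchanged). New critical value: z_{0.0125} = 2.241.
Revised power = Φ(δ − 2.241) + Φ(−δ − 2.241) = Φ(-0.198) + Φ(-4.285) = 0.4217 + 0.0000 = 0.4217.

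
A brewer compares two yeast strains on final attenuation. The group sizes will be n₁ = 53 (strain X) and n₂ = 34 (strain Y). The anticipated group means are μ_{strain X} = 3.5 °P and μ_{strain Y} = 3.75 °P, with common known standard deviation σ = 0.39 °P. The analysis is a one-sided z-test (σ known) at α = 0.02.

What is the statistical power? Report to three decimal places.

Standardized effect: d = |μ_{strain X} − μ_{strain Y}| / σ = |3.5 − 3.75| / 0.39 = 0.6410
Noncentrality parameter: δ = d / √(1/n₁ + 1/n₂) = 0.6410 / √(1/53 + 1/34) = 2.9174
Critical value for a one-sided test at α = 0.02: z_α = 2.054.
Power = P(Z > 2.054 − δ) = Φ(0.864) = 0.8061.

Power ≈ 0.806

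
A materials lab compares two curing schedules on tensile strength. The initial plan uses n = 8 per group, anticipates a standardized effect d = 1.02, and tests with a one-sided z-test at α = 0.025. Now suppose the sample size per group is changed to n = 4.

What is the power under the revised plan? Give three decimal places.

Power ≈ 0.302

With n = 4 per group: δ = d·√(n/2) = 1.02 × √(4/2) = 1.4425. Critical value z_{0.025} = 1.960.
Revised power = Φ(δ − 1.960) = Φ(-0.517) = 0.3024.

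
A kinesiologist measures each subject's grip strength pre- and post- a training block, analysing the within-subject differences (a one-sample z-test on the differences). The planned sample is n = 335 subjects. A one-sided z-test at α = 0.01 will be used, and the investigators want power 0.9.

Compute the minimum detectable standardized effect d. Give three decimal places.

Required noncentrality: δ = z_{0.01} + z_{0.10} = 2.326 + 1.282 = 3.608.
δ = d·√n ⇒ d = δ/√n = 3.608/√335 = 0.1971.

d ≈ 0.197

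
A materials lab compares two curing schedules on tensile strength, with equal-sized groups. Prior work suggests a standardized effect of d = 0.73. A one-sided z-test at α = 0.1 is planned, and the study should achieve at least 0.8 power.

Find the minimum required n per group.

n = 17 per group

For power 0.8 need Φ(δ − z_{0.1}) = 0.8, so δ = z_{0.1} + z_{0.20} = 1.282 + 0.842 = 2.123.
δ = d·√(n/2) ⇒ n = 2(δ/d)² = 2 × (2.123 / 0.73)² = 16.92.
Rounding up, n = 17 per group.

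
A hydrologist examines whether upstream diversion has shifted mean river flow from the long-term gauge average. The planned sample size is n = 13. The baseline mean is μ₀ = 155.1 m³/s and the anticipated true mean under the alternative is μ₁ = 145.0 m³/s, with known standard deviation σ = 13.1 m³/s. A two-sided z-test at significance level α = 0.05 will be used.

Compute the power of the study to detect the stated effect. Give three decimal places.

Power ≈ 0.794

Standardized effect: d = |μ₁ − μ₀| / σ = |145.0 − 155.1| / 13.1 = 0.7710
Noncentrality parameter: δ = d·√n = 0.7710 × √13 = 2.7799
Critical value for a two-sided test at α = 0.05: z_{α/2} = 1.960.
Power = Φ(δ − 1.960) + Φ(−δ − 1.960) = Φ(0.820) + Φ(-4.740) = 0.7939 + 0.0000 = 0.7939.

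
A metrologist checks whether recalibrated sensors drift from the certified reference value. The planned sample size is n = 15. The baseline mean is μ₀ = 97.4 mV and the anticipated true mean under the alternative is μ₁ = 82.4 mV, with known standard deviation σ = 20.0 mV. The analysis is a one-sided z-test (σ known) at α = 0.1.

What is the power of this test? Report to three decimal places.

Standardized effect: d = |μ₁ − μ₀| / σ = |82.4 − 97.4| / 20.0 = 0.7500
Noncentrality parameter: δ = d·√n = 0.7500 × √15 = 2.9047
One-sided α = 0.1 → critical value z_{0.1} = 1.282.
Power = P(Z > 1.282 − δ) = Φ(1.623) = 0.9477.

Power ≈ 0.948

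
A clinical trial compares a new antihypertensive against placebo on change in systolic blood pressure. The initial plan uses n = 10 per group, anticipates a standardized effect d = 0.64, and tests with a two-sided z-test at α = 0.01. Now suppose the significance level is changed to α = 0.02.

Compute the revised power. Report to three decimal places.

Power ≈ 0.185

δ = d·√(n/2) = 0.64 × √(10/2) = 1.4311 (unchanged). New critical value: z_{0.01} = 2.326.
Revised power = Φ(δ − 2.326) + Φ(−δ − 2.326) = Φ(-0.895) + Φ(-3.757) = 0.1853 + 0.0001 = 0.1854.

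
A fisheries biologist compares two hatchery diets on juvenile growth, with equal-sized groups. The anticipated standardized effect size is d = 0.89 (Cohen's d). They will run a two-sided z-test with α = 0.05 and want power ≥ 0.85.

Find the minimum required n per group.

Set Φ(δ − 1.960) = 0.85; then δ − 1.960 = Φ⁻¹(0.85) = 1.036, giving δ = 2.996.
(The Φ(−δ − z_{α/2}) term is vanishingly small for δ > 0 and is dropped in the standard sample-size formula.)
δ = d·√(n/2) ⇒ n = 2(δ/d)² = 2 × (2.996 / 0.89)² = 22.67.
Rounding up, n = 23 per group.

n = 23 per group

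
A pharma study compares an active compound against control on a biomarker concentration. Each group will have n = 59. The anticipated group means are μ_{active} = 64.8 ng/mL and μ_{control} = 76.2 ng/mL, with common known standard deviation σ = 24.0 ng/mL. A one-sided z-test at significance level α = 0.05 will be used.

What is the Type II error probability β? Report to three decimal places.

Standardized effect: d = |μ_{active} − μ_{control}| / σ = |64.8 − 76.2| / 24.0 = 0.4750
Noncentrality parameter: δ = d·√(n/2) = 0.4750 × √(59/2) = 2.5799
Critical value for a one-sided test at α = 0.05: z_α = 1.645.
Power = P(Z > 1.645 − δ) = Φ(0.935) = 0.8251.
Type II error: β = 1 − power = 1 − 0.8251 = 0.1749.

β ≈ 0.175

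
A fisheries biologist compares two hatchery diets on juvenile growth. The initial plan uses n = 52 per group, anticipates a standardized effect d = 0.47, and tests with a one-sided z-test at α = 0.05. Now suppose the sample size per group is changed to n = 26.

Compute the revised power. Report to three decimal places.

With n = 26 per group: δ = d·√(n/2) = 0.47 × √(26/2) = 1.6946. Critical value z_{0.05} = 1.645.
Revised power = P(Z > 1.645 − δ) = Φ(0.050) = 0.5198.

Power ≈ 0.520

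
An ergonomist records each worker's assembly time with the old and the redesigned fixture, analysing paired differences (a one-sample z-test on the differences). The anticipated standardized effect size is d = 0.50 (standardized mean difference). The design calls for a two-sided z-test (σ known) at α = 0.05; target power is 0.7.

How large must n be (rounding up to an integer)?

n = 25

Set Φ(δ − 1.960) = 0.7; then δ − 1.960 = Φ⁻¹(0.7) = 0.524, giving δ = 2.484.
(Ignoring the negligible lower-tail rejection probability gives the usual closed-form inversion.)
δ = d·√n ⇒ n = (δ/d)² = (2.484 / 0.50)² = 24.69.
Rounding up, n = 25.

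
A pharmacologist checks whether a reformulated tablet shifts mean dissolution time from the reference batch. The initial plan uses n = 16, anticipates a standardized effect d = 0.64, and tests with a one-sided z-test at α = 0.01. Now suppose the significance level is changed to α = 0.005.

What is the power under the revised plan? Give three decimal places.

δ = d·√n = 0.64 × √16 = 2.5600 (unchanged). New critical value: z_{0.005} = 2.576.
Revised power = P(Z > 2.576 − δ) = Φ(-0.016) = 0.4937.

Power ≈ 0.494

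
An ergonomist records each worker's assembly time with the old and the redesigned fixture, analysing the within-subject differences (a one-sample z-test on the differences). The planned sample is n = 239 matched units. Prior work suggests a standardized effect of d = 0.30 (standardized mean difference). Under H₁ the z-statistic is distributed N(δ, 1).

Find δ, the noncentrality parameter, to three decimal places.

δ ≈ 4.638

The noncentrality parameter scales effect size by the design's sample-size factor: δ = d·√n = 0.30 × √239 = 4.6379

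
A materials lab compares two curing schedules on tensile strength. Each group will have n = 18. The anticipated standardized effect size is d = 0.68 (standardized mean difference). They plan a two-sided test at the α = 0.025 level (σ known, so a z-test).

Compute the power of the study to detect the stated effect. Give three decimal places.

Power ≈ 0.420

Noncentrality parameter: δ = d·√(n/2) = 0.68 × √(18/2) = 2.0400
Two-sided α = 0.025 → critical value z_{0.0125} = 2.241.
Power = Φ(δ − 2.241) + Φ(−δ − 2.241) = Φ(-0.201) + Φ(-4.281) = 0.4202 + 0.0000 = 0.4202.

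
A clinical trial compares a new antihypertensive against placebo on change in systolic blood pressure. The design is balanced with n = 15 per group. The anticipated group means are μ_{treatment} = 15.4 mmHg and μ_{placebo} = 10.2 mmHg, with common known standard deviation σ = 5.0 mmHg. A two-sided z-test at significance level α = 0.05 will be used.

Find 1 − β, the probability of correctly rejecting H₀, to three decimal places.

Power ≈ 0.813

Standardized effect: d = |μ_{treatment} − μ_{placebo}| / σ = |15.4 − 10.2| / 5.0 = 1.0400
Noncentrality parameter: δ = d·√(n/2) = 1.0400 × √(15/2) = 2.8482
Critical value for a two-sided test at α = 0.05: z_{α/2} = 1.960.
Power = Φ(δ − 1.960) + Φ(−δ − 1.960) = Φ(0.888) + Φ(-4.808) = 0.8128 + 0.0000 = 0.8128.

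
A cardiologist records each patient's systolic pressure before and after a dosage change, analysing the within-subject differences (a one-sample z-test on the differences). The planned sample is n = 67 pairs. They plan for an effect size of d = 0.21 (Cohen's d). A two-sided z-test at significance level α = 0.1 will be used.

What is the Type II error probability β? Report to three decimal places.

Noncentrality parameter: δ = d·√n = 0.21 × √67 = 1.7189
Two-sided α = 0.1 → critical value z_{0.05} = 1.645.
Power = Φ(δ − 1.645) + Φ(−δ − 1.645) = Φ(0.074) + Φ(-3.364) = 0.5295 + 0.0004 = 0.5299.
Type II error: β = 1 − power = 1 − 0.5299 = 0.4701.

β ≈ 0.470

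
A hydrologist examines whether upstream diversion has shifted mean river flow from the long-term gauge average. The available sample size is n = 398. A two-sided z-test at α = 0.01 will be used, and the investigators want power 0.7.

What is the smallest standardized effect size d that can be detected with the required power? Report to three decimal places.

Need Φ(δ − 2.576) = 0.7, so δ = 2.576 + 0.524 = 3.100.
(Lower-tail contribution to power is negligible for δ > 0.)
δ = d·√n ⇒ d = δ/√n = 3.100/√398 = 0.1554.

d ≈ 0.155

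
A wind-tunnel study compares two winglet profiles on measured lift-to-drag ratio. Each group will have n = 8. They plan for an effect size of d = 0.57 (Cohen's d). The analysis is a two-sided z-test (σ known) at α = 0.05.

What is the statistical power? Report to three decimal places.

Noncentrality parameter: δ = d·√(n/2) = 0.57 × √(8/2) = 1.1400
Two-sided α = 0.05 → critical value z_{0.025} = 1.960.
Power = Φ(δ − 1.960) + Φ(−δ − 1.960) = Φ(-0.820) + Φ(-3.100) = 0.2061 + 0.0010 = 0.2071.

Power ≈ 0.207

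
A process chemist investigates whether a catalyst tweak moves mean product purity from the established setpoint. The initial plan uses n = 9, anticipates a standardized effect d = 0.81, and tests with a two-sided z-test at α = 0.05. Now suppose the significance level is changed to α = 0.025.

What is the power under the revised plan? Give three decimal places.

Power ≈ 0.575

δ = d·√n = 0.81 × √9 = 2.4300 (unchanged). New critical value: z_{0.0125} = 2.241.
Revised power = Φ(δ − 2.241) + Φ(−δ − 2.241) = Φ(0.189) + Φ(-4.671) = 0.5748 + 0.0000 = 0.5748.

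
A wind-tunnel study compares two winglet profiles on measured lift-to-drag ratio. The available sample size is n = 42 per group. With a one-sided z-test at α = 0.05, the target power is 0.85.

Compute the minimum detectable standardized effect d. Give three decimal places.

d ≈ 0.585

Required noncentrality: δ = z_{0.05} + z_{0.15} = 1.645 + 1.036 = 2.681.
δ = d·√(n/2) ⇒ d = δ/√(n/2) = 2.681/√(42/2) = 0.5851.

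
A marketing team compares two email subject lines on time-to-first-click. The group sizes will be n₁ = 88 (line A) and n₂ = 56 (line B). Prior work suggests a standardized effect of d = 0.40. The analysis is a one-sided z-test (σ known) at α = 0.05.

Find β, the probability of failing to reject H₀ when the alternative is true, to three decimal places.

β ≈ 0.243

Noncentrality parameter: δ = d / √(1/n₁ + 1/n₂) = 0.40 / √(1/88 + 1/56) = 2.3400
One-sided α = 0.05 → critical value z_{0.05} = 1.645.
Power = Φ(δ − 1.645) = Φ(0.695) = 0.7565.
Type II error: β = 1 − power = 1 − 0.7565 = 0.2435.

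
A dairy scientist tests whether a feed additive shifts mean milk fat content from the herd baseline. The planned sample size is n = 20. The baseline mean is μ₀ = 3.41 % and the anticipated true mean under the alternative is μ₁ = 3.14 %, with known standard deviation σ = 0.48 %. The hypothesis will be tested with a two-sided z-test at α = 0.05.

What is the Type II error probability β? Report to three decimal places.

Standardized effect: d = |μ₁ − μ₀| / σ = |3.14 − 3.41| / 0.48 = 0.5625
Noncentrality parameter: δ = d·√n = 0.5625 × √20 = 2.5156
Critical value for a two-sided test at α = 0.05: z_{α/2} = 1.960.
Power = Φ(δ − 1.960) + Φ(−δ − 1.960) = Φ(0.556) + Φ(-4.476) = 0.7108 + 0.0000 = 0.7108.
Type II error: β = 1 − power = 1 − 0.7108 = 0.2892.

β ≈ 0.289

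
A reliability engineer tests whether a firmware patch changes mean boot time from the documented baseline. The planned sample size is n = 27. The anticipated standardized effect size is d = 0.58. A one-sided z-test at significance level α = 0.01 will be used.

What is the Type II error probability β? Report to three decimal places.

β ≈ 0.246

Noncentrality parameter: δ = d·√n = 0.58 × √27 = 3.0138
Critical value for a one-sided test at α = 0.01: z_α = 2.326.
Power = P(Z > 2.326 − δ) = Φ(0.687) = 0.7541.
Type II error: β = 1 − power = 1 − 0.7541 = 0.2459.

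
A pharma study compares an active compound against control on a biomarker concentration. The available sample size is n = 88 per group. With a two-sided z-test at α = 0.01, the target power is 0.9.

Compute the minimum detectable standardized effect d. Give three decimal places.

Required noncentrality: δ = z_{0.005} + z_{0.10} = 2.576 + 1.282 = 3.857.
(Lower-tail contribution to power is negligible for δ > 0.)
δ = d·√(n/2) ⇒ d = δ/√(n/2) = 3.857/√(88/2) = 0.5815.

d ≈ 0.582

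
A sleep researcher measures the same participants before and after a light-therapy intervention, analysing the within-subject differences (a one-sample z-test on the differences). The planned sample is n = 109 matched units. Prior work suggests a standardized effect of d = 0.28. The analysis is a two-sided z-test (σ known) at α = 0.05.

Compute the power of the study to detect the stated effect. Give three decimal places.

Power ≈ 0.832

Noncentrality parameter: δ = d·√n = 0.28 × √109 = 2.9233
Two-sided α = 0.05 → critical value z_{0.025} = 1.960.
Power = Φ(δ − 1.960) + Φ(−δ − 1.960) = Φ(0.963) + Φ(-4.883) = 0.8323 + 0.0000 = 0.8323.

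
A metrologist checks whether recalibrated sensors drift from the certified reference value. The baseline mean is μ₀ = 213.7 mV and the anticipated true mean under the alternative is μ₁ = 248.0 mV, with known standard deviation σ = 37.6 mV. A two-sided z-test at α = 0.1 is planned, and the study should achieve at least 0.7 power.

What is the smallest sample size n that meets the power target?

n = 6

Standardized effect: d = |μ₁ − μ₀| / σ = |248.0 − 213.7| / 37.6 = 0.9122
Set Φ(δ − 1.645) = 0.7; then δ − 1.645 = Φ⁻¹(0.7) = 0.524, giving δ = 2.169.
(The Φ(−δ − z_{α/2}) term is vanishingly small for δ > 0 and is dropped in the standard sample-size formula.)
δ = d·√n ⇒ n = (δ/d)² = (2.169 / 0.9122)² = 5.65.
Round up to the next whole unit.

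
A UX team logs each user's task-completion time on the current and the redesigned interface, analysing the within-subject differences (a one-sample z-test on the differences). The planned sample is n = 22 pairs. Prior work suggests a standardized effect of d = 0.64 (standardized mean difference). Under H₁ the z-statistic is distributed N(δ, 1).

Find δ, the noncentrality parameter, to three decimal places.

The noncentrality parameter scales effect size by the design's sample-size factor: δ = d·√n = 0.64 × √22 = 3.0019

δ ≈ 3.002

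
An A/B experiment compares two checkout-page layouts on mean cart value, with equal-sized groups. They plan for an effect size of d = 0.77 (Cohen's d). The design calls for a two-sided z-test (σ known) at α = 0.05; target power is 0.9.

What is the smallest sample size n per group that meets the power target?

Set Φ(δ − 1.960) = 0.9; then δ − 1.960 = Φ⁻¹(0.9) = 1.282, giving δ = 3.242.
(For δ > 0 the lower-tail rejection region contributes negligibly to power, so the one-term inversion is standard.)
δ = d·√(n/2) ⇒ n = 2(δ/d)² = 2 × (3.242 / 0.77)² = 35.44.
Rounding up, n = 36 per group.

n = 36 per group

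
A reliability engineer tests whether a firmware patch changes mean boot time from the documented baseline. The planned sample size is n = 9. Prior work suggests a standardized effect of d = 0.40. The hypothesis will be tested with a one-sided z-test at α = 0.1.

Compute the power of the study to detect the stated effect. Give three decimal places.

Noncentrality parameter: δ = d·√n = 0.40 × √9 = 1.2000
One-sided α = 0.1 → critical value z_{0.1} = 1.282.
Power = Φ(δ − 1.282) = Φ(-0.082) = 0.4675.

Power ≈ 0.468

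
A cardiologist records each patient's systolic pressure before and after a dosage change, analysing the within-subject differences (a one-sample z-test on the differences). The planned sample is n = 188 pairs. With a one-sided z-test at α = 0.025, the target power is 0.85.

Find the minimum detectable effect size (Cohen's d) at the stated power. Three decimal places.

Need Φ(δ − 1.960) = 0.85, so δ = 1.960 + 1.036 = 2.996.
δ = d·√n ⇒ d = δ/√n = 2.996/√188 = 0.2185.

d ≈ 0.219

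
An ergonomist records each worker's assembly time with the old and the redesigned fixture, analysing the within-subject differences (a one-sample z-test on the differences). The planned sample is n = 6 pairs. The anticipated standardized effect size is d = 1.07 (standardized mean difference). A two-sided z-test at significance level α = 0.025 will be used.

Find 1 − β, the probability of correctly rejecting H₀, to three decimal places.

Noncentrality parameter: δ = d·√n = 1.07 × √6 = 2.6210
Critical value for a two-sided test at α = 0.025: z_{α/2} = 2.241.
Power = Φ(δ − 2.241) + Φ(−δ − 2.241) = Φ(0.380) + Φ(-4.862) = 0.6479 + 0.0000 = 0.6479.

Power ≈ 0.648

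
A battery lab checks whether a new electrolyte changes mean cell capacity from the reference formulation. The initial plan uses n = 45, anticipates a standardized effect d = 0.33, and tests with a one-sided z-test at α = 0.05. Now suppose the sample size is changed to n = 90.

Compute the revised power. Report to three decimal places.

With n = 90: δ = d·√n = 0.33 × √90 = 3.1307. Critical value z_{0.05} = 1.645.
Revised power = P(Z > 1.645 − δ) = Φ(1.486) = 0.9313.

Power ≈ 0.931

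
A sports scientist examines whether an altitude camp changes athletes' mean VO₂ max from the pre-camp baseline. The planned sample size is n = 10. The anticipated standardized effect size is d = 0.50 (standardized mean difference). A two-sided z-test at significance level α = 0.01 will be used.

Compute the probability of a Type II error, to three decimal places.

β ≈ 0.840

Noncentrality parameter: δ = d·√n = 0.50 × √10 = 1.5811
Critical value for a two-sided test at α = 0.01: z_{α/2} = 2.576.
Power = Φ(δ − 2.576) + Φ(−δ − 2.576) = Φ(-0.995) + Φ(-4.157) = 0.1599 + 0.0000 = 0.1600.
Type II error: β = 1 − power = 1 − 0.1600 = 0.8400.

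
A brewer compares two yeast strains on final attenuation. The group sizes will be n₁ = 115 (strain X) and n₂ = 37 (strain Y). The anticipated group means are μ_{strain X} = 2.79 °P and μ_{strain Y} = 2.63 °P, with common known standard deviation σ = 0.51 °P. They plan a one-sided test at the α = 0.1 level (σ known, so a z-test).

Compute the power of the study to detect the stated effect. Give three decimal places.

Standardized effect: d = |μ_{strain X} − μ_{strain Y}| / σ = |2.79 − 2.63| / 0.51 = 0.3137
Noncentrality parameter: δ = d / √(1/n₁ + 1/n₂) = 0.3137 / √(1/115 + 1/37) = 1.6599
One-sided α = 0.1 → critical value z_{0.1} = 1.282.
Power = P(Z > 1.282 − δ) = Φ(0.378) = 0.6474.

Power ≈ 0.647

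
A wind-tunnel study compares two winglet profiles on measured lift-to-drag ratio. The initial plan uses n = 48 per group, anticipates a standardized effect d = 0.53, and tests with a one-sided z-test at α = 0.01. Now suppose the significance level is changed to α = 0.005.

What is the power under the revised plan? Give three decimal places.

Power ≈ 0.508

δ = d·√(n/2) = 0.53 × √(48/2) = 2.5965 (unchanged). New critical value: z_{0.005} = 2.576.
Revised power = Φ(δ − 2.576) = Φ(0.021) = 0.5082.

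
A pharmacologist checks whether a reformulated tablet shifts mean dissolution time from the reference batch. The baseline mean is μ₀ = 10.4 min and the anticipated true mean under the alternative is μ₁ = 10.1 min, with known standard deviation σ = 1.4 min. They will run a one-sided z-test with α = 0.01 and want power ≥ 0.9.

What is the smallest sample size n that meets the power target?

Standardized effect: d = |μ₁ − μ₀| / σ = |10.1 − 10.4| / 1.4 = 0.2143
Set Φ(δ − 2.326) = 0.9; then δ − 2.326 = Φ⁻¹(0.9) = 1.282, giving δ = 3.608.
δ = d·√n ⇒ n = (δ/d)² = (3.608 / 0.2143)² = 283.48.
Rounding up, n = 284.

n = 284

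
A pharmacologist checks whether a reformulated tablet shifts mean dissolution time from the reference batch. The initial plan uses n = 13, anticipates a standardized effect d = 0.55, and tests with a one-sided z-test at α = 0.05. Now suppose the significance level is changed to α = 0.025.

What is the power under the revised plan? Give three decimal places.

Power ≈ 0.509

δ = d·√n = 0.55 × √13 = 1.9831 (unchanged). New critical value: z_{0.025} = 1.960.
Revised power = P(Z > 1.960 − δ) = Φ(0.023) = 0.5092.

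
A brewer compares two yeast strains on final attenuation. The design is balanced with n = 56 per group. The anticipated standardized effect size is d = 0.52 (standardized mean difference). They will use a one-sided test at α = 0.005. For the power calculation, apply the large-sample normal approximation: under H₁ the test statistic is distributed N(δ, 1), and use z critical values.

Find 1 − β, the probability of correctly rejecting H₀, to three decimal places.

Noncentrality parameter: δ = d·√(n/2) = 0.52 × √(56/2) = 2.7516
Critical value for a one-sided test at α = 0.005: z_α = 2.576.
Power = P(Z > 2.576 − δ) = Φ(0.176) = 0.5698.

Power ≈ 0.570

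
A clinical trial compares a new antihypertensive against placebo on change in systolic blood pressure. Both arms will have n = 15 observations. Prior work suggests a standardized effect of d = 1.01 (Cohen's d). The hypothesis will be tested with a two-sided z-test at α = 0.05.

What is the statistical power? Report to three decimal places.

Noncentrality parameter: δ = d·√(n/2) = 1.01 × √(15/2) = 2.7660
Critical value for a two-sided test at α = 0.05: z_{α/2} = 1.960.
Power = Φ(δ − 1.960) + Φ(−δ − 1.960) = Φ(0.806) + Φ(-4.726) = 0.7899 + 0.0000 = 0.7899.

Power ≈ 0.790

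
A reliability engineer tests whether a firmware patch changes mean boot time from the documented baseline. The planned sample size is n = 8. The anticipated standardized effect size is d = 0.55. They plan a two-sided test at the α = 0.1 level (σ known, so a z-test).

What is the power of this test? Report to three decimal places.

Noncentrality parameter: δ = d·√n = 0.55 × √8 = 1.5556
Two-sided α = 0.1 → critical value z_{0.05} = 1.645.
Power = Φ(δ − 1.645) + Φ(−δ − 1.645) = Φ(-0.089) + Φ(-3.200) = 0.4645 + 0.0007 = 0.4651.

Power ≈ 0.465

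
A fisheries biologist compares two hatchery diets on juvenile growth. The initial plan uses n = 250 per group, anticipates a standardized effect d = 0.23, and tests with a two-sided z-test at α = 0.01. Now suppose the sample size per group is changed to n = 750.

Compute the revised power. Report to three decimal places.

Power ≈ 0.970

With n = 750 per group: δ = d·√(n/2) = 0.23 × √(750/2) = 4.4539. Critical value z_{0.005} = 2.576.
Revised power = Φ(δ − 2.576) + Φ(−δ − 2.576) = Φ(1.878) + Φ(-7.030) = 0.9698 + 0.0000 = 0.9698.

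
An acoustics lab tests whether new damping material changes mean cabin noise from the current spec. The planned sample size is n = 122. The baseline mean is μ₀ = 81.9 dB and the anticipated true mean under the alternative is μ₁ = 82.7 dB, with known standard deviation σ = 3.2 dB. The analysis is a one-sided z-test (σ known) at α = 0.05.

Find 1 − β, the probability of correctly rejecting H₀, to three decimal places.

Standardized effect: d = |μ₁ − μ₀| / σ = |82.7 − 81.9| / 3.2 = 0.2500
Noncentrality parameter: δ = d·√n = 0.2500 × √122 = 2.7613
One-sided α = 0.05 → critical value z_{0.05} = 1.645.
Power = Φ(δ − 1.645) = Φ(1.116) = 0.8679.

Power ≈ 0.868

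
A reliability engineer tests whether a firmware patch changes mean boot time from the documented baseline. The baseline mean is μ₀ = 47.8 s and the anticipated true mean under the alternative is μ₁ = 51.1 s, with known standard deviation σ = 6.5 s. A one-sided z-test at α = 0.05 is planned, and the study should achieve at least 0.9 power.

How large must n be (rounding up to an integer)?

Standardized effect: d = |μ₁ − μ₀| / σ = |51.1 − 47.8| / 6.5 = 0.5077
Set Φ(δ − 1.645) = 0.9; then δ − 1.645 = Φ⁻¹(0.9) = 1.282, giving δ = 2.926.
δ = d·√n ⇒ n = (δ/d)² = (2.926 / 0.5077)² = 33.23.
Round up to the next whole unit.

n = 34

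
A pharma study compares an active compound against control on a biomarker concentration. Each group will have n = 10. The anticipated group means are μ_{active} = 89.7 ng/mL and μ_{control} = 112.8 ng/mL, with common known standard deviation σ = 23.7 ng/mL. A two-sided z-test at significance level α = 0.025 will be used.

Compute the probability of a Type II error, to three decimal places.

Standardized effect: d = |μ_{active} − μ_{control}| / σ = |89.7 − 112.8| / 23.7 = 0.9747
Noncentrality parameter: δ = d·√(n/2) = 0.9747 × √(10/2) = 2.1795
Two-sided α = 0.025 → critical value z_{0.0125} = 2.241.
Power = Φ(δ − 2.241) + Φ(−δ − 2.241) = Φ(-0.062) + Φ(-4.421) = 0.4753 + 0.0000 = 0.4753.
Type II error: β = 1 − power = 1 − 0.4753 = 0.5247.

β ≈ 0.525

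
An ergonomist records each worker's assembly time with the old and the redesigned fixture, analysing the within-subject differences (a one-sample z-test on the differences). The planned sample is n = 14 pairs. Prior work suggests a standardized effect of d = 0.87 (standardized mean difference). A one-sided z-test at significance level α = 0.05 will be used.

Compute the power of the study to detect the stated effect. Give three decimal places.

Noncentrality parameter: δ = d·√n = 0.87 × √14 = 3.2552
Critical value for a one-sided test at α = 0.05: z_α = 1.645.
Power = Φ(δ − 1.645) = Φ(1.610) = 0.9463.

Power ≈ 0.946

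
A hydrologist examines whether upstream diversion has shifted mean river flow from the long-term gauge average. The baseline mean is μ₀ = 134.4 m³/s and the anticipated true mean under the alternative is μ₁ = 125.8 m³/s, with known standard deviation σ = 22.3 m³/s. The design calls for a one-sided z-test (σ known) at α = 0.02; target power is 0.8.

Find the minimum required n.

n = 57

Standardized effect: d = |μ₁ − μ₀| / σ = |125.8 − 134.4| / 22.3 = 0.3857
Set Φ(δ − 2.054) = 0.8; then δ − 2.054 = Φ⁻¹(0.8) = 0.842, giving δ = 2.895.
δ = d·√n ⇒ n = (δ/d)² = (2.895 / 0.3857)² = 56.37.
Rounding up, n = 57.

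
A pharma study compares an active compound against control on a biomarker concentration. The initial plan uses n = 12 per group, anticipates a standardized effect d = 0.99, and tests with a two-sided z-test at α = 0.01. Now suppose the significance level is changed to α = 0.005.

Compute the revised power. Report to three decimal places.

Power ≈ 0.351

δ = d·√(n/2) = 0.99 × √(12/2) = 2.4250 (unchanged). New critical value: z_{0.0025} = 2.807.
Revised power = Φ(δ − 2.807) + Φ(−δ − 2.807) = Φ(-0.382) + Φ(-5.232) = 0.3512 + 0.0000 = 0.3512.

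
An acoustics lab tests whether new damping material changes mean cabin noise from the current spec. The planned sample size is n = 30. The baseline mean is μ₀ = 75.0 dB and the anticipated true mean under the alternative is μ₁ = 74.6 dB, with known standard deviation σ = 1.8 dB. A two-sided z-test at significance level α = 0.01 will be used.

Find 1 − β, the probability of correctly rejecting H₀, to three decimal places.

Power ≈ 0.087

Standardized effect: d = |μ₁ − μ₀| / σ = |74.6 − 75.0| / 1.8 = 0.2222
Noncentrality parameter: δ = d·√n = 0.2222 × √30 = 1.2172
Critical value for a two-sided test at α = 0.01: z_{α/2} = 2.576.
Power = Φ(δ − 2.576) + Φ(−δ − 2.576) = Φ(-1.359) + Φ(-3.793) = 0.0871 + 0.0001 = 0.0872.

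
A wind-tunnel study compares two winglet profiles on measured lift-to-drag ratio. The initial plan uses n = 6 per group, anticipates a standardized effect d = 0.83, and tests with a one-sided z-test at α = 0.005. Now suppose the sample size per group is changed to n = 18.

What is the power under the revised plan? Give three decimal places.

With n = 18 per group: δ = d·√(n/2) = 0.83 × √(18/2) = 2.4900. Critical value z_{0.005} = 2.576.
Revised power = Φ(δ − 2.576) = Φ(-0.086) = 0.4658.

Power ≈ 0.466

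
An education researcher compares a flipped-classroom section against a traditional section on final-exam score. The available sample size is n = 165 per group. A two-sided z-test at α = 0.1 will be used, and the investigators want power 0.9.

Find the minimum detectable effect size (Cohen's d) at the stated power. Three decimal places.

Need Φ(δ − 1.645) = 0.9, so δ = 1.645 + 1.282 = 2.926.
(Lower-tail contribution to power is negligible for δ > 0.)
δ = d·√(n/2) ⇒ d = δ/√(n/2) = 2.926/√(165/2) = 0.3222.

d ≈ 0.322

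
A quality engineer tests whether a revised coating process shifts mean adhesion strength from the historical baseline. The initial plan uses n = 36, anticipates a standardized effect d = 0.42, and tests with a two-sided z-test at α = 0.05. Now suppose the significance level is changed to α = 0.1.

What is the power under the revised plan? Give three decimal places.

δ = d·√n = 0.42 × √36 = 2.5200 (unchanged). New critical value: z_{0.05} = 1.645.
Revised power = Φ(δ − 1.645) + Φ(−δ − 1.645) = Φ(0.875) + Φ(-4.165) = 0.8093 + 0.0000 = 0.8093.

Power ≈ 0.809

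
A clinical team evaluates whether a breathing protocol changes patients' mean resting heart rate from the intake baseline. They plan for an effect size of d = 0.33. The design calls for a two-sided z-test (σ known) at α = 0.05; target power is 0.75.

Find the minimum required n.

For power 0.75 need Φ(δ − z_{0.025}) = 0.75, so δ = z_{0.025} + z_{0.25} = 1.960 + 0.674 = 2.634.
(Ignoring the negligible lower-tail rejection probability gives the usual closed-form inversion.)
δ = d·√n ⇒ n = (δ/d)² = (2.634 / 0.33)² = 63.73.
Rounding up, n = 64.

n = 64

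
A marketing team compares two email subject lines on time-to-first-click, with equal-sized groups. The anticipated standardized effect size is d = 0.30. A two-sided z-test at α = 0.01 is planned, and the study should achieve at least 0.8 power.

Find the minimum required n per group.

For power 0.8 need Φ(δ − z_{0.005}) = 0.8, so δ = z_{0.005} + z_{0.20} = 2.576 + 0.842 = 3.417.
(Ignoring the negligible lower-tail rejection probability gives the usual closed-form inversion.)
δ = d·√(n/2) ⇒ n = 2(δ/d)² = 2 × (3.417 / 0.30)² = 259.53.
Rounding up, n = 260 per group.

n = 260 per group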